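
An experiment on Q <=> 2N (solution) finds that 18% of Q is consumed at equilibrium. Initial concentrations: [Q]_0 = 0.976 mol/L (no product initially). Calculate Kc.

Kc = 0.154 mol/L

Let X = conversion of Q.
Concentrations: [Q] = 0.976 − 0.976X; [N] = 1.95X.
At X = 0.18: [Q] = 0.8, [N] = 0.351.
Kc = [N]^2 / ([Q]) = 0.154 mol/L.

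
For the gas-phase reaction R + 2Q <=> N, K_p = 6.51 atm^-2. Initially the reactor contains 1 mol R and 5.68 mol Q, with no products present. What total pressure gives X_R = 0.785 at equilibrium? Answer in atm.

P = 0.931 atm

Let X = conversion of R (basis 1 mol R); extent of reaction ξ = X.
At extent ξ: n_R = 1 − X; n_Q = 5.68 − 2X; n_N = X.
Summing: n_T = 6.68 − 2X.
K_p = p_N / (p_R p_Q^2) with p_i = (n_i/n_T)·P.
At X = 0.785: the mole-fraction product g(X) = Π y_i^ν_i = 5.644. Since K_p = g(X)·P^{-2}, P = (g/K_p)^(1/2) = (5.644/6.51)^(1/2) = 0.931 atm.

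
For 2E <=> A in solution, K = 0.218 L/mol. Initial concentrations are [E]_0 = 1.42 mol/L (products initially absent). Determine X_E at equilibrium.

Let X = conversion of E; extent ξ = 1.42X/2 mol/L.
Concentrations: [E] = 1.42 − 1.42X; [A] = 0.71X.
K = [A] / ([E]^2).
Equating to 0.218 L/mol: the physical root is X = 0.302.

X = 0.302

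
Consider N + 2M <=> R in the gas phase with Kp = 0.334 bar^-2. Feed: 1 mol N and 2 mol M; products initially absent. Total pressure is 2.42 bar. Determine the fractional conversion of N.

Let X = conversion of N (basis 1 mol N); extent of reaction ξ = X.
Mole table: n_N = 1 − X; n_M = 2 − 2X; n_R = X.
Total moles n_T = 3 − 2X.
Mole fractions y_i = n_i/n_T; Kp = p_R / (p_N p_M^2) with p_i = y_i·P.
Substituting and setting equal to 0.334 bar^-2 gives a polynomial in X; the root in (0,1) is X = 0.376.

X = 0.376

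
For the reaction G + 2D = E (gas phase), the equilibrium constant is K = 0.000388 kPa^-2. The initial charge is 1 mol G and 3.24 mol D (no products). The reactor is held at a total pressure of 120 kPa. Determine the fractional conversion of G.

Basis: 1 mol G initially; let X = conversion of G. Extent ξ = X.
Species balance: n_G = 1 − X; n_D = 3.24 − 2X; n_E = X.
Total moles n_T = 4.24 − 2X.
Mole fractions y_i = n_i/n_T; K = p_E / (p_G p_D^2) with p_i = y_i·P.
Equating to 0.000388 kPa^-2 and solving on 0 < X < 1: X = 0.701.

X = 0.701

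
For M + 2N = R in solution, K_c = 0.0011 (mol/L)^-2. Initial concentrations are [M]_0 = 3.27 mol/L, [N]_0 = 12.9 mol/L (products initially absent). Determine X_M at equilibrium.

Let X = conversion of M; extent ξ = 3.27·X mol/L.
Concentrations: [M] = 3.27 − 3.27X; [N] = 12.9 − 6.54X; [R] = 3.27X.
K_c = [R] / ([M] [N]^2).
Solving K_c = 0.0011 for X ∈ (0,1): X = 0.137.

X = 0.137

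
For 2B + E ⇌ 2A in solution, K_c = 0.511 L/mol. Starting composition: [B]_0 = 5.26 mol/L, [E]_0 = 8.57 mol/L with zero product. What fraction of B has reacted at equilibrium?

Let X = conversion of B; extent ξ = 5.26X/2 mol/L.
Concentrations: [B] = 5.26 − 5.26X; [E] = 8.57 − 2.63X; [A] = 5.26X.
K_c = [A]^2 / ([B]^2 [E]).
This equals 0.511 at X = 0.652 (the root in 0 < X < 1).

X = 0.652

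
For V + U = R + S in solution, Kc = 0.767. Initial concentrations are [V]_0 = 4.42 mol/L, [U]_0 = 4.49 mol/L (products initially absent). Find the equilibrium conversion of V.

Let X = conversion of V; extent ξ = 4.42·X mol/L.
Concentrations: [V] = 4.42 − 4.42X; [U] = 4.49 − 4.42X; [R] = 4.42X; [S] = 4.42X.
Kc = [R] [S] / ([V] [U]).
Setting equal to 0.767 and solving for X on (0,1) gives X = 0.471.

X = 0.471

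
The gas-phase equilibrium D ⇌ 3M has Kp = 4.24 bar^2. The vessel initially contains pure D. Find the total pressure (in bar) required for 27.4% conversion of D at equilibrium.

P = 3.64 bar

Take 1 mol D as basis and let X be its fractional conversion, so ξ = X.
At extent ξ: n_D = 1 − X; n_M = 3X.
n_T = Σnᵢ = 1 + 2X.
Kp = p_M^3 / (p_D) with p_i = (n_i/n_T)·P.
At X = 0.274: the mole-fraction product g(X) = Π y_i^ν_i = 0.3193. Since Kp = g(X)·P^{2}, P = (Kp/g)^(1/2) = (4.24/0.3193)^(1/2) = 3.64 bar.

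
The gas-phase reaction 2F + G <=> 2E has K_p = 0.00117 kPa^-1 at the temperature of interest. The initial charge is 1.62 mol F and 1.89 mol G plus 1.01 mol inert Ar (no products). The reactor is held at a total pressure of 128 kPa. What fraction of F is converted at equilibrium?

X = 0.196

Take 1.62 mol F as basis and let X be its fractional conversion, so ξ = 0.81X.
At extent ξ: n_F = 1.62 − 1.62X; n_G = 1.89 − 0.81X; n_E = 1.62X; n_I = 1.01 (inert).
Total moles n_T = 4.52 − 0.81X.
y_i = n_i/n_T, p_i = y_i·P. K_p = p_E^2 / (p_F^2 p_G).
Setting this equal to 0.00117 kPa^-1 and taking the physical root (0 < X < 1) gives X = 0.196.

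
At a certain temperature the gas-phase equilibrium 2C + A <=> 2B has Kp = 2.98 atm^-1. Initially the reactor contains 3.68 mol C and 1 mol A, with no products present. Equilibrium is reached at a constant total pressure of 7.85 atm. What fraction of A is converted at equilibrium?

X = 0.869

Basis: 1 mol A initially; let X = conversion of A. Extent ξ = X.
At extent ξ: n_C = 3.68 − 2X; n_A = 1 − X; n_B = 2X.
Total moles n_T = 4.68 − X.
With p_i = (n_i/n_T)P, Kp = p_B^2 / (p_C^2 p_A).
This yields a degree-3 equation in X; solving on (0,1), X = 0.869.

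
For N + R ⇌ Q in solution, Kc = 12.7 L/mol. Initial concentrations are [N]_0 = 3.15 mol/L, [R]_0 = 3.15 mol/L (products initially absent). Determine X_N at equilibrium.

Let X = conversion of N; extent ξ = 3.15·X mol/L.
Concentrations: [N] = 3.15 − 3.15X; [R] = 3.15 − 3.15X; [Q] = 3.15X.
Kc = [Q] / ([N] [R]).
Equating to 12.7 L/mol: the physical root is X = 0.854.

X = 0.854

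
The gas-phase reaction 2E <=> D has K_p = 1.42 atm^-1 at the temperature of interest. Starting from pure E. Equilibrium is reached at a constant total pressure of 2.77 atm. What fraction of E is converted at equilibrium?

Take 1 mol E as basis and let X be its fractional conversion, so ξ = 0.5X.
Moles: n_E = 1 − X; n_D = 0.5X.
n_T = Σnᵢ = 1 − 0.5X.
y_i = n_i/n_T, p_i = y_i·P. K_p = p_D / (p_E^2).
Substituting and setting equal to 1.42 atm^-1 gives a polynomial in X; the root in (0,1) is X = 0.756.

X = 0.756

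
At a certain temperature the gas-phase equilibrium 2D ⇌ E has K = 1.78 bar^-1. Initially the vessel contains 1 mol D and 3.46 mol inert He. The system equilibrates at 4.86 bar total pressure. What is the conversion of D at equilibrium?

Let X = conversion of D (basis 1 mol D); extent of reaction ξ = 0.5X.
At extent ξ: n_D = 1 − X; n_E = 0.5X; n_I = 3.46 (inert).
Summing: n_T = 4.46 − 0.5X.
Mole fractions y_i = n_i/n_T; K = p_E / (p_D^2) with p_i = y_i·P.
Equating to 1.78 bar^-1 and solving on 0 < X < 1: X = 0.616.

X = 0.616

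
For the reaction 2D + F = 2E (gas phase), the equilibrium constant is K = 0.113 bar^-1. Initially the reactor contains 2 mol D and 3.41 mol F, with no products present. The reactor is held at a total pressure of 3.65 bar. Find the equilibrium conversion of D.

X = 0.333

Let X = conversion of D (basis 2 mol D); extent of reaction ξ = X.
Mole table: n_D = 2 − 2X; n_F = 3.41 − X; n_E = 2X.
n_T = Σnᵢ = 5.41 − X.
Mole fractions y_i = n_i/n_T; K = p_E^2 / (p_D^2 p_F) with p_i = y_i·P.
Setting this equal to 0.113 bar^-1 and taking the physical root (0 < X < 1) gives X = 0.333.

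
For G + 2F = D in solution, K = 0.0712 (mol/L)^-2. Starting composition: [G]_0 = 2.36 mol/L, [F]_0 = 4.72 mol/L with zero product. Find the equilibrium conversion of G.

Let X = conversion of G; extent ξ = 2.36·X mol/L.
Concentrations: [G] = 2.36 − 2.36X; [F] = 4.72 − 4.72X; [D] = 2.36X.
K = [D] / ([G] [F]^2).
This equals 0.0712 at X = 0.379 (the root in 0 < X < 1).

X = 0.379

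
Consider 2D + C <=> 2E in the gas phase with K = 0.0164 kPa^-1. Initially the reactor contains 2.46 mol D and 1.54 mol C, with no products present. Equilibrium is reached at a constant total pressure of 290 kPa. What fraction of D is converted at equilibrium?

Let X = conversion of D (basis 2.46 mol D); extent of reaction ξ = 1.23X.
At extent ξ: n_D = 2.46 − 2.46X; n_C = 1.54 − 1.23X; n_E = 2.46X.
Total moles n_T = 4 − 1.23X.
With p_i = (n_i/n_T)P, K = p_E^2 / (p_D^2 p_C).
Setting this equal to 0.0164 kPa^-1 and taking the physical root (0 < X < 1) gives X = 0.529.

X = 0.529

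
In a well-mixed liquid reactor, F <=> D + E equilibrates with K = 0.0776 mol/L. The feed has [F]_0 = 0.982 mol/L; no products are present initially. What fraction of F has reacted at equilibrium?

X = 0.244

Let X = conversion of F; extent ξ = 0.982·X mol/L.
Concentrations: [F] = 0.982 − 0.982X; [D] = 0.982X; [E] = 0.982X.
K = [D] [E] / ([F]).
This equals 0.0776 at X = 0.244 (the root in 0 < X < 1).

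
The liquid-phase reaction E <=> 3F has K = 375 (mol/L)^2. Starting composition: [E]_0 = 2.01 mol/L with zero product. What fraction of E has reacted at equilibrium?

Let X = conversion of E; extent ξ = 2.01·X mol/L.
Concentrations: [E] = 2.01 − 2.01X; [F] = 6.03X.
K = [F]^3 / ([E]).
Equating to 375 (mol/L)^2: the physical root is X = 0.832.

X = 0.832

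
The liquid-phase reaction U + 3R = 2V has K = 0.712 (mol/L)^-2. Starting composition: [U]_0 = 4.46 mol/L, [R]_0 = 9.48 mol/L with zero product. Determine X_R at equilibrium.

Let X = conversion of R; extent ξ = 9.48X/3 mol/L.
Concentrations: [U] = 4.46 − 3.16X; [R] = 9.48 − 9.48X; [V] = 6.32X.
K = [V]^2 / ([U] [R]^3).
Solving K = 0.712 for X ∈ (0,1): X = 0.742.

X = 0.742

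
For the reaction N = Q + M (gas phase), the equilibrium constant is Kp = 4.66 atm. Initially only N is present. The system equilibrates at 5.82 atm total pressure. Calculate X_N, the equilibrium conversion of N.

X = 0.667

Take 1 mol N as basis and let X be its fractional conversion, so ξ = X.
Species balance: n_N = 1 − X; n_Q = X; n_M = X.
Summing: n_T = 1 + X.
With p_i = (n_i/n_T)P, Kp = p_Q p_M / (p_N).
Substituting and setting equal to 4.66 atm gives a polynomial in X; the root in (0,1) is X = 0.667.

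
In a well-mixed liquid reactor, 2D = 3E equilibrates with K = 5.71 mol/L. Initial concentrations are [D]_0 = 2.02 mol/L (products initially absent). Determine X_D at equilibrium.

X = 0.552

Let X = conversion of D; extent ξ = 2.02X/2 mol/L.
Concentrations: [D] = 2.02 − 2.02X; [E] = 3.03X.
K = [E]^3 / ([D]^2).
Equating to 5.71 mol/L: the physical root is X = 0.552.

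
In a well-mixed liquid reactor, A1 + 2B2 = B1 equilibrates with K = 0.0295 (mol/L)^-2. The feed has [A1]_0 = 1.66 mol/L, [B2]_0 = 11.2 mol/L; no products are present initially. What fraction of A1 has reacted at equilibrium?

Let X = conversion of A1; extent ξ = 1.66·X mol/L.
Concentrations: [A1] = 1.66 − 1.66X; [B2] = 11.2 − 3.32X; [B1] = 1.66X.
K = [B1] / ([A1] [B2]^2).
This equals 0.0295 at X = 0.699 (the root in 0 < X < 1).

X = 0.699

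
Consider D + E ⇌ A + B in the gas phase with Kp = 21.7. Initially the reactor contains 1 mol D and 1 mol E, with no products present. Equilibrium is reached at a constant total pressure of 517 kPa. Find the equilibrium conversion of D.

Take 1 mol D as basis and let X be its fractional conversion, so ξ = X.
Moles: n_D = 1 − X; n_E = 1 − X; n_A = X; n_B = X.
Since Δν = 0, n_T = 2 throughout.
With p_i = (n_i/n_T)P, Kp = p_A p_B / (p_D p_E).
Equating to 21.7 and solving on 0 < X < 1: X = 0.823.

X = 0.823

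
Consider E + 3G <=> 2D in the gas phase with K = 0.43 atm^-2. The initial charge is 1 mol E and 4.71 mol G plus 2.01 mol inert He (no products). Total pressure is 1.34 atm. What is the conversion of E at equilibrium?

X = 0.352

Let X = conversion of E (basis 1 mol E); extent of reaction ξ = X.
Mole table: n_E = 1 − X; n_G = 4.71 − 3X; n_D = 2X; n_I = 2.01 (inert).
n_T = Σnᵢ = 7.72 − 2X.
y_i = n_i/n_T, p_i = y_i·P. K = p_D^2 / (p_E p_G^3).
This yields a degree-4 equation in X; solving on (0,1), X = 0.352.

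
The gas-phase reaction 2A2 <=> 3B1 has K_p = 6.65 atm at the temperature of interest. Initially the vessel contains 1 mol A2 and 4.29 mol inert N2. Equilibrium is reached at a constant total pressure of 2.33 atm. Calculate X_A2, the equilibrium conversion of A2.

X = 0.720

Basis: 1 mol A2 initially; let X = conversion of A2. Extent ξ = 0.5X.
Mole table: n_A2 = 1 − X; n_B1 = 1.5X; n_I = 4.29 (inert).
Total moles n_T = 5.29 + 0.5X.
With p_i = (n_i/n_T)P, K_p = p_B1^3 / (p_A2^2).
Equating to 6.65 atm and solving on 0 < X < 1: X = 0.720.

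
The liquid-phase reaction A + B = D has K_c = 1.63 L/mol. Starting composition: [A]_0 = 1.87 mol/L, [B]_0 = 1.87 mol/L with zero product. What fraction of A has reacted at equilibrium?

Let X = conversion of A; extent ξ = 1.87·X mol/L.
Concentrations: [A] = 1.87 − 1.87X; [B] = 1.87 − 1.87X; [D] = 1.87X.
K_c = [D] / ([A] [B]).
Setting equal to 1.63 and solving for X on (0,1) gives X = 0.568.

X = 0.568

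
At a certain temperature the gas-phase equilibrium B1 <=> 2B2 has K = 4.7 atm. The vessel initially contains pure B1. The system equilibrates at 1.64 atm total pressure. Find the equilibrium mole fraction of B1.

y_B1 = 0.215

Take 1 mol B1 as basis and let X be its fractional conversion, so ξ = X.
Mole table: n_B1 = 1 − X; n_B2 = 2X.
n_T = Σnᵢ = 1 + X.
y_i = n_i/n_T, p_i = y_i·P. K = p_B2^2 / (p_B1).
This yields a degree-2 equation in X; solving on (0,1), X = 0.646.
Then n_B1 = 0.354, n_T = 1.65, so y_B1 = 0.215.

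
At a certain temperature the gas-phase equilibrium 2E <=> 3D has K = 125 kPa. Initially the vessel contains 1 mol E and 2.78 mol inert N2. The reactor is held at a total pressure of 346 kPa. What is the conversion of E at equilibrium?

X = 0.485

Let X = conversion of E (basis 1 mol E); extent of reaction ξ = 0.5X.
Species balance: n_E = 1 − X; n_D = 1.5X; n_I = 2.78 (inert).
Total moles n_T = 3.78 + 0.5X.
Mole fractions y_i = n_i/n_T; K = p_D^3 / (p_E^2) with p_i = y_i·P.
This yields a degree-3 equation in X; solving on (0,1), X = 0.485.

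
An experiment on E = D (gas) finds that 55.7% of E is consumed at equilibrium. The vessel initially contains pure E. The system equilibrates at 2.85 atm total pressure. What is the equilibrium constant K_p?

Let X = conversion of E (basis 1 mol E); extent of reaction ξ = X.
Species balance: n_E = 1 − X; n_D = X.
n_T stays at 1 (no change in mole number).
At X = 0.557: n_E = 0.443, n_D = 0.557, n_T = 1.
p_i = (n_i/n_T)·P. K_p = p_D / (p_E) = 1.26.

K_p = 1.26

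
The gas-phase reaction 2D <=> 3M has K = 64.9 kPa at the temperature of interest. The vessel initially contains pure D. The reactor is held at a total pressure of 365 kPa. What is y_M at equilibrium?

y_M = 0.400

Take 1 mol D as basis and let X be its fractional conversion, so ξ = 0.5X.
Moles: n_D = 1 − X; n_M = 1.5X.
Summing: n_T = 1 + 0.5X.
Mole fractions y_i = n_i/n_T; K = p_M^3 / (p_D^2) with p_i = y_i·P.
This yields a degree-3 equation in X; solving on (0,1), X = 0.308.
Then n_M = 0.462, n_T = 1.15, so y_M = 0.400.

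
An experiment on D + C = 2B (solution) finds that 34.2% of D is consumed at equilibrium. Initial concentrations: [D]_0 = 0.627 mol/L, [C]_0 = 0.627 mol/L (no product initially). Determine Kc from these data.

Kc = 1.08

Let X = conversion of D.
Concentrations: [D] = 0.627 − 0.627X; [C] = 0.627 − 0.627X; [B] = 1.25X.
At X = 0.342: [D] = 0.413, [C] = 0.413, [B] = 0.429.
Kc = [B]^2 / ([D] [C]) = 1.08.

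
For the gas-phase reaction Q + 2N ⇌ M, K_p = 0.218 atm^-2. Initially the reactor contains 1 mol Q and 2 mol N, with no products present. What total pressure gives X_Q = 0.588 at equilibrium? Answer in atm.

Let X = conversion of Q (basis 1 mol Q); extent of reaction ξ = X.
Species balance: n_Q = 1 − X; n_N = 2 − 2X; n_M = X.
n_T = Σnᵢ = 3 − 2X.
K_p = p_M / (p_Q p_N^2) with p_i = (n_i/n_T)·P.
At X = 0.588: the mole-fraction product g(X) = Π y_i^ν_i = 6.993. Since K_p = g(X)·P^{-2}, P = (g/K_p)^(1/2) = (6.993/0.218)^(1/2) = 5.66 atm.

P = 5.66 atm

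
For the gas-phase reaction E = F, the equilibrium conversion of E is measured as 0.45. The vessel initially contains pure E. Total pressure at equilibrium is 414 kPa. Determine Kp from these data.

Kp = 0.818

Take 1 mol E as basis and let X be its fractional conversion, so ξ = X.
Moles: n_E = 1 − X; n_F = X.
n_T stays at 1 (no change in mole number).
At X = 0.45: n_E = 0.55, n_F = 0.45, n_T = 1.
p_i = (n_i/n_T)·P. Kp = p_F / (p_E) = 0.818.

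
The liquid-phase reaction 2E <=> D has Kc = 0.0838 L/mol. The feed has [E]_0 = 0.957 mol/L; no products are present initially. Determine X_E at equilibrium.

X = 0.123

Let X = conversion of E; extent ξ = 0.957X/2 mol/L.
Concentrations: [E] = 0.957 − 0.957X; [D] = 0.478X.
Kc = [D] / ([E]^2).
Setting equal to 0.0838 and solving for X on (0,1) gives X = 0.123.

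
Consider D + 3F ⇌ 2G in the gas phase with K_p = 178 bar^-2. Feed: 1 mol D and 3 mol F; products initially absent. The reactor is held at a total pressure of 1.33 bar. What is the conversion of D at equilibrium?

Let X = conversion of D (basis 1 mol D); extent of reaction ξ = X.
Species balance: n_D = 1 − X; n_F = 3 − 3X; n_G = 2X.
Summing: n_T = 4 − 2X.
y_i = n_i/n_T, p_i = y_i·P. K_p = p_G^2 / (p_D p_F^3).
Setting this equal to 178 bar^-2 and taking the physical root (0 < X < 1) gives X = 0.796.

X = 0.796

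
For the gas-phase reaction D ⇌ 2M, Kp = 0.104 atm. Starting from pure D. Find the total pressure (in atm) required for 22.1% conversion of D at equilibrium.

Take 1 mol D as basis and let X be its fractional conversion, so ξ = X.
Mole table: n_D = 1 − X; n_M = 2X.
n_T = Σnᵢ = 1 + X.
Kp = p_M^2 / (p_D) with p_i = (n_i/n_T)·P.
At X = 0.221: the mole-fraction product g(X) = Π y_i^ν_i = 0.2054. Since Kp = g(X)·P^{1}, P = (Kp/g)^(1/1) = (0.104/0.2054)^(1/1) = 0.506 atm.

P = 0.506 atm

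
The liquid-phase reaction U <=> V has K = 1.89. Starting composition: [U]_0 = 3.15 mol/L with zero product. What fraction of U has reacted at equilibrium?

Let X = conversion of U; extent ξ = 3.15·X mol/L.
Concentrations: [U] = 3.15 − 3.15X; [V] = 3.15X.
K = [V] / ([U]).
Setting equal to 1.89 and solving for X on (0,1) gives X = 0.654.

X = 0.654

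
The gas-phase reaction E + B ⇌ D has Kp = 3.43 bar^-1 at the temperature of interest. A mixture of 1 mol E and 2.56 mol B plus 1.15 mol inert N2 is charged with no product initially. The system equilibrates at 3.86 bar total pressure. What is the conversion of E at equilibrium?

Let X = conversion of E (basis 1 mol E); extent of reaction ξ = X.
Mole table: n_E = 1 − X; n_B = 2.56 − X; n_D = X; n_I = 1.15 (inert).
n_T = Σnᵢ = 4.71 − X.
With p_i = (n_i/n_T)P, Kp = p_D / (p_E p_B).
Setting this equal to 3.43 bar^-1 and taking the physical root (0 < X < 1) gives X = 0.854.

X = 0.854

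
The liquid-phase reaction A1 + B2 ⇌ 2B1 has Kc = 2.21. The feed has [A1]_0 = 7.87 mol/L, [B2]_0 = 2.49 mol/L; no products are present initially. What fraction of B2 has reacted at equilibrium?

X = 0.672

Let X = conversion of B2; extent ξ = 2.49·X mol/L.
Concentrations: [A1] = 7.87 − 2.49X; [B2] = 2.49 − 2.49X; [B1] = 4.98X.
Kc = [B1]^2 / ([A1] [B2]).
Solving Kc = 2.21 for X ∈ (0,1): X = 0.672.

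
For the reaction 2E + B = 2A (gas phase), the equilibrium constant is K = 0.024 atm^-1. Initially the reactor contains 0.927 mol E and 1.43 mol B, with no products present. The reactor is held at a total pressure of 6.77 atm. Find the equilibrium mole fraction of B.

Basis: 0.927 mol E initially; let X = conversion of E. Extent ξ = 0.464X.
Species balance: n_E = 0.927 − 0.927X; n_B = 1.43 − 0.464X; n_A = 0.927X.
Summing: n_T = 2.36 − 0.464X.
y_i = n_i/n_T, p_i = y_i·P. K = p_A^2 / (p_E^2 p_B).
Substituting and setting equal to 0.024 atm^-1 gives a polynomial in X; the root in (0,1) is X = 0.236.
Then n_B = 1.32, n_T = 2.25, so y_B = 0.588.

y_B = 0.588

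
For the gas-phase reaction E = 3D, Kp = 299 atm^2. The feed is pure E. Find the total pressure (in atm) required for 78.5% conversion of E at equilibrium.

Basis: 1 mol E initially; let X = conversion of E. Extent ξ = X.
Mole table: n_E = 1 − X; n_D = 3X.
Summing: n_T = 1 + 2X.
Kp = p_D^3 / (p_E) with p_i = (n_i/n_T)·P.
At X = 0.785: the mole-fraction product g(X) = Π y_i^ν_i = 9.197. Since Kp = g(X)·P^{2}, P = (Kp/g)^(1/2) = (299/9.197)^(1/2) = 5.7 atm.

P = 5.7 atm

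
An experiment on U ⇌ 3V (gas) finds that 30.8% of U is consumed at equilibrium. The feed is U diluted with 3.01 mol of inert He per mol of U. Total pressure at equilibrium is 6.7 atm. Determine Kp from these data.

Let X = conversion of U (basis 1 mol U); extent of reaction ξ = X.
Moles: n_U = 1 − X; n_V = 3X; n_I = 3.01 (inert).
Total moles n_T = 4.01 + 2X.
At X = 0.308: n_U = 0.692, n_V = 0.924, n_T = 4.63.
p_i = (n_i/n_T)·P. Kp = p_V^3 / (p_U) = 2.39 atm^2.

Kp = 2.39 atm^2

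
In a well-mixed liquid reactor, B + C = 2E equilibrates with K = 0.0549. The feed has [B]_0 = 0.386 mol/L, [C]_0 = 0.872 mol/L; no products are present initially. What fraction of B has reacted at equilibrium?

Let X = conversion of B; extent ξ = 0.386·X mol/L.
Concentrations: [B] = 0.386 − 0.386X; [C] = 0.872 − 0.386X; [E] = 0.772X.
K = [E]^2 / ([B] [C]).
This equals 0.0549 at X = 0.156 (the root in 0 < X < 1).

X = 0.156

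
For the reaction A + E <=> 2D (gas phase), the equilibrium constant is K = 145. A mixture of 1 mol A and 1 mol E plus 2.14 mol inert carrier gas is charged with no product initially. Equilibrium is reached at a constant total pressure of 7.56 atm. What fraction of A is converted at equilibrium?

Let X = conversion of A (basis 1 mol A); extent of reaction ξ = X.
Moles: n_A = 1 − X; n_E = 1 − X; n_D = 2X; n_I = 2.14 (inert).
Total moles n_T = 4.14 (Δν = 0, constant).
With p_i = (n_i/n_T)P, K = p_D^2 / (p_A p_E).
Equating to 145 and solving on 0 < X < 1: X = 0.858.

X = 0.858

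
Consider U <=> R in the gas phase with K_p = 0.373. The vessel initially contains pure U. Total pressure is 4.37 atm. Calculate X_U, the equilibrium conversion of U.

Basis: 1 mol U initially; let X = conversion of U. Extent ξ = X.
Species balance: n_U = 1 − X; n_R = X.
n_T stays at 1 (no change in mole number).
With p_i = (n_i/n_T)P, K_p = p_R / (p_U).
Equating to 0.373 and solving on 0 < X < 1: X = 0.272.

X = 0.272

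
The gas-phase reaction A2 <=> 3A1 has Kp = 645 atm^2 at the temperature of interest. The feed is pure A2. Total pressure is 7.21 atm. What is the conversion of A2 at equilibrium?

X = 0.826

Take 1 mol A2 as basis and let X be its fractional conversion, so ξ = X.
Mole table: n_A2 = 1 − X; n_A1 = 3X.
Total moles n_T = 1 + 2X.
y_i = n_i/n_T, p_i = y_i·P. Kp = p_A1^3 / (p_A2).
Substituting and setting equal to 645 atm^2 gives a polynomial in X; the root in (0,1) is X = 0.826.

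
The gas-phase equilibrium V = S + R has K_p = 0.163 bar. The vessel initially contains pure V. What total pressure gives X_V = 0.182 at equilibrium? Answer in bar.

Let X = conversion of V (basis 1 mol V); extent of reaction ξ = X.
Mole table: n_V = 1 − X; n_S = X; n_R = X.
n_T = Σnᵢ = 1 + X.
K_p = p_S p_R / (p_V) with p_i = (n_i/n_T)·P.
At X = 0.182: the mole-fraction product g(X) = Π y_i^ν_i = 0.03426. Since K_p = g(X)·P^{1}, P = (K_p/g)^(1/1) = (0.163/0.03426)^(1/1) = 4.76 bar.

P = 4.76 bar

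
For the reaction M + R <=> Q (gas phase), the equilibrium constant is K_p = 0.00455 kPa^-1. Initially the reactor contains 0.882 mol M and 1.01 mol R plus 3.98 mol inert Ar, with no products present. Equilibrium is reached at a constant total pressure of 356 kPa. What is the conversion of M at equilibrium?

X = 0.193

Basis: 0.882 mol M initially; let X = conversion of M. Extent ξ = 0.882X.
Moles: n_M = 0.882 − 0.882X; n_R = 1.01 − 0.882X; n_Q = 0.882X; n_I = 3.98 (inert).
Summing: n_T = 5.87 − 0.882X.
y_i = n_i/n_T, p_i = y_i·P. K_p = p_Q / (p_M p_R).
This yields a degree-2 equation in X; solving on (0,1), X = 0.193.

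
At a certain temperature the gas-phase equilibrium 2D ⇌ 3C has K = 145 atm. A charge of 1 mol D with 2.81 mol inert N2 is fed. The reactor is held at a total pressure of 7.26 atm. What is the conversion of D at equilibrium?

X = 0.845

Let X = conversion of D (basis 1 mol D); extent of reaction ξ = 0.5X.
Species balance: n_D = 1 − X; n_C = 1.5X; n_I = 2.81 (inert).
n_T = Σnᵢ = 3.81 + 0.5X.
With p_i = (n_i/n_T)P, K = p_C^3 / (p_D^2).
Setting this equal to 145 atm and taking the physical root (0 < X < 1) gives X = 0.845.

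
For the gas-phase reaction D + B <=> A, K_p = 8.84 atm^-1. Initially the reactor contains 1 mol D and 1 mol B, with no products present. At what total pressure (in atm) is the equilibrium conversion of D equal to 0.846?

P = 4.66 atm

Take 1 mol D as basis and let X be its fractional conversion, so ξ = X.
At extent ξ: n_D = 1 − X; n_B = 1 − X; n_A = X.
Summing: n_T = 2 − X.
K_p = p_A / (p_D p_B) with p_i = (n_i/n_T)·P.
At X = 0.846: the mole-fraction product g(X) = Π y_i^ν_i = 41.17. Since K_p = g(X)·P^{-1}, P = (g/K_p)^(1/1) = (41.17/8.84)^(1/1) = 4.66 atm.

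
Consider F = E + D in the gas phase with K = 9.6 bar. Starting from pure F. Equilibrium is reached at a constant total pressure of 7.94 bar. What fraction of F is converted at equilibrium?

X = 0.740

Let X = conversion of F (basis 1 mol F); extent of reaction ξ = X.
Species balance: n_F = 1 − X; n_E = X; n_D = X.
n_T = Σnᵢ = 1 + X.
Mole fractions y_i = n_i/n_T; K = p_E p_D / (p_F) with p_i = y_i·P.
Substituting and setting equal to 9.6 bar gives a polynomial in X; the root in (0,1) is X = 0.740.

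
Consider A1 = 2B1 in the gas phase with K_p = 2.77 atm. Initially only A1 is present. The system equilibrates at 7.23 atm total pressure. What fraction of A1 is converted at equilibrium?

Take 1 mol A1 as basis and let X be its fractional conversion, so ξ = X.
At extent ξ: n_A1 = 1 − X; n_B1 = 2X.
n_T = Σnᵢ = 1 + X.
y_i = n_i/n_T, p_i = y_i·P. K_p = p_B1^2 / (p_A1).
Equating to 2.77 atm and solving on 0 < X < 1: X = 0.296.

X = 0.296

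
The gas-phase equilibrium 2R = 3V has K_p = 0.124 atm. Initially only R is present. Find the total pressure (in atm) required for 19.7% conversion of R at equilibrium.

Take 1 mol R as basis and let X be its fractional conversion, so ξ = 0.5X.
Moles: n_R = 1 − X; n_V = 1.5X.
n_T = Σnᵢ = 1 + 0.5X.
K_p = p_V^3 / (p_R^2) with p_i = (n_i/n_T)·P.
At X = 0.197: the mole-fraction product g(X) = Π y_i^ν_i = 0.03643. Since K_p = g(X)·P^{1}, P = (K_p/g)^(1/1) = (0.124/0.03643)^(1/1) = 3.4 atm.

P = 3.4 atm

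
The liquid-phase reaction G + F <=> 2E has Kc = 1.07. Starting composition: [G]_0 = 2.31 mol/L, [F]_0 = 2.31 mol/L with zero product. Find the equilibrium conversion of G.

Let X = conversion of G; extent ξ = 2.31·X mol/L.
Concentrations: [G] = 2.31 − 2.31X; [F] = 2.31 − 2.31X; [E] = 4.62X.
Kc = [E]^2 / ([G] [F]).
This equals 1.07 at X = 0.341 (the root in 0 < X < 1).

X = 0.341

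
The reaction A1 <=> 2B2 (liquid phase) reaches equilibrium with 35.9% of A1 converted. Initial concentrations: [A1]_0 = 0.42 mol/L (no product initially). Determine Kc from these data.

Let X = conversion of A1.
Concentrations: [A1] = 0.42 − 0.42X; [B2] = 0.84X.
At X = 0.359: [A1] = 0.269, [B2] = 0.302.
Kc = [B2]^2 / ([A1]) = 0.338 mol/L.

Kc = 0.338 mol/L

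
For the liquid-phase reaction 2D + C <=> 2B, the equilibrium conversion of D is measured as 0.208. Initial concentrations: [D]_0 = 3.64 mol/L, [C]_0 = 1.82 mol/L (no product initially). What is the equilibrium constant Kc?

Kc = 0.0478 L/mol

Let X = conversion of D.
Concentrations: [D] = 3.64 − 3.64X; [C] = 1.82 − 1.82X; [B] = 3.64X.
At X = 0.208: [D] = 2.88, [C] = 1.44, [B] = 0.757.
Kc = [B]^2 / ([D]^2 [C]) = 0.0478 L/mol.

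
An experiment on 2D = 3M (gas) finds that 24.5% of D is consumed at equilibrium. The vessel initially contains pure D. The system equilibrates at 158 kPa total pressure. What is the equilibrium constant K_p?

K_p = 12.3 kPa

Take 1 mol D as basis and let X be its fractional conversion, so ξ = 0.5X.
Species balance: n_D = 1 − X; n_M = 1.5X.
Summing: n_T = 1 + 0.5X.
At X = 0.245: n_D = 0.755, n_M = 0.367, n_T = 1.12.
p_i = (n_i/n_T)·P. K_p = p_M^3 / (p_D^2) = 12.3 kPa.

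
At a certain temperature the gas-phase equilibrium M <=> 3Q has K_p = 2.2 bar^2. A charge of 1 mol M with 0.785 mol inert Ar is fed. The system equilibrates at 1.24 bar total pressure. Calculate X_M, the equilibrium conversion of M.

Take 1 mol M as basis and let X be its fractional conversion, so ξ = X.
Mole table: n_M = 1 − X; n_Q = 3X; n_I = 0.785 (inert).
n_T = Σnᵢ = 1.79 + 2X.
With p_i = (n_i/n_T)P, K_p = p_Q^3 / (p_M).
Substituting and setting equal to 2.2 bar^2 gives a polynomial in X; the root in (0,1) is X = 0.578.

X = 0.578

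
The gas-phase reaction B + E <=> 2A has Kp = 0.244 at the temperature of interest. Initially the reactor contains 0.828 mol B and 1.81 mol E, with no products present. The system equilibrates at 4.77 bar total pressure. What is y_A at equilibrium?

Take 0.828 mol B as basis and let X be its fractional conversion, so ξ = 0.828X.
Moles: n_B = 0.828 − 0.828X; n_E = 1.81 − 0.828X; n_A = 1.66X.
n_T stays at 2.64 (no change in mole number).
y_i = n_i/n_T, p_i = y_i·P. Kp = p_A^2 / (p_B p_E).
This yields a degree-2 equation in X; solving on (0,1), X = 0.287.
Then n_A = 0.476, n_T = 2.64, so y_A = 0.180.

y_A = 0.180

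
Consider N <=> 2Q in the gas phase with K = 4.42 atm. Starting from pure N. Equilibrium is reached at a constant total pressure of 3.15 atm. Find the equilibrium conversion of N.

X = 0.510

Basis: 1 mol N initially; let X = conversion of N. Extent ξ = X.
Moles: n_N = 1 − X; n_Q = 2X.
n_T = Σnᵢ = 1 + X.
Mole fractions y_i = n_i/n_T; K = p_Q^2 / (p_N) with p_i = y_i·P.
Setting this equal to 4.42 atm and taking the physical root (0 < X < 1) gives X = 0.510.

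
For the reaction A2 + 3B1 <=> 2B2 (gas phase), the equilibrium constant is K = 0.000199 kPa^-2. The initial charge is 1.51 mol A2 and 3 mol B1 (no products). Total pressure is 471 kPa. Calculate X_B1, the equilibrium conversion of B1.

Take 3 mol B1 as basis and let X be its fractional conversion, so ξ = X.
Species balance: n_A2 = 1.51 − X; n_B1 = 3 − 3X; n_B2 = 2X.
n_T = Σnᵢ = 4.51 − 2X.
y_i = n_i/n_T, p_i = y_i·P. K = p_B2^2 / (p_A2 p_B1^3).
Equating to 0.000199 kPa^-2 and solving on 0 < X < 1: X = 0.724.

X = 0.724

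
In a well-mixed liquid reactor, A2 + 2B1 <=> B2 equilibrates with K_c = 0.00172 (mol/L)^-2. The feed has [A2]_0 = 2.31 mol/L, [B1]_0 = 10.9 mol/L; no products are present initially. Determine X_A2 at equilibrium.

X = 0.152

Let X = conversion of A2; extent ξ = 2.31·X mol/L.
Concentrations: [A2] = 2.31 − 2.31X; [B1] = 10.9 − 4.62X; [B2] = 2.31X.
K_c = [B2] / ([A2] [B1]^2).
Setting equal to 0.00172 and solving for X on (0,1) gives X = 0.152.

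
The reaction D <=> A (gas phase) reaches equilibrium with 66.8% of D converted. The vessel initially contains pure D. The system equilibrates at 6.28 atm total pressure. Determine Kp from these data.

Let X = conversion of D (basis 1 mol D); extent of reaction ξ = X.
Moles: n_D = 1 − X; n_A = X.
Since Δν = 0, n_T = 1 throughout.
At X = 0.668: n_D = 0.332, n_A = 0.668, n_T = 1.
p_i = (n_i/n_T)·P. Kp = p_A / (p_D) = 2.01.

Kp = 2.01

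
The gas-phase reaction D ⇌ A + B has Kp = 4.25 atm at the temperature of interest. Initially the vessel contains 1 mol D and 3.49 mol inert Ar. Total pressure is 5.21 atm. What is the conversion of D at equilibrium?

Take 1 mol D as basis and let X be its fractional conversion, so ξ = X.
Mole table: n_D = 1 − X; n_A = X; n_B = X; n_I = 3.49 (inert).
Total moles n_T = 4.49 + X.
y_i = n_i/n_T, p_i = y_i·P. Kp = p_A p_B / (p_D).
Equating to 4.25 atm and solving on 0 < X < 1: X = 0.838.

X = 0.838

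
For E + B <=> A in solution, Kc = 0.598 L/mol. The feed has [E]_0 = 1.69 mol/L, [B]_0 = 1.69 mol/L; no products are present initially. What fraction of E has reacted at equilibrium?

Let X = conversion of E; extent ξ = 1.69·X mol/L.
Concentrations: [E] = 1.69 − 1.69X; [B] = 1.69 − 1.69X; [A] = 1.69X.
Kc = [A] / ([E] [B]).
Solving Kc = 0.598 for X ∈ (0,1): X = 0.384.

X = 0.384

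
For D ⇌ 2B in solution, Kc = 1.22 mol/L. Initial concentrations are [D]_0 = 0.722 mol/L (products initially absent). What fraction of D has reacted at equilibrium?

X = 0.472

Let X = conversion of D; extent ξ = 0.722·X mol/L.
Concentrations: [D] = 0.722 − 0.722X; [B] = 1.44X.
Kc = [B]^2 / ([D]).
Equating to 1.22 mol/L: the physical root is X = 0.472.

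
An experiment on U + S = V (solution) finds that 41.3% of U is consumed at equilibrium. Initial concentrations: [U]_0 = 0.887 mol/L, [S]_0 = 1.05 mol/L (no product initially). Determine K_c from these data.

K_c = 1.03 L/mol

Let X = conversion of U.
Concentrations: [U] = 0.887 − 0.887X; [S] = 1.05 − 0.887X; [V] = 0.887X.
At X = 0.413: [U] = 0.521, [S] = 0.684, [V] = 0.366.
K_c = [V] / ([U] [S]) = 1.03 L/mol.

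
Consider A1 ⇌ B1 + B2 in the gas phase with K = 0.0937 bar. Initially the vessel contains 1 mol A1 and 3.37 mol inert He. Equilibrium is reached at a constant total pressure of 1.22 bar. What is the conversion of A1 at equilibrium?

Let X = conversion of A1 (basis 1 mol A1); extent of reaction ξ = X.
At extent ξ: n_A1 = 1 − X; n_B1 = X; n_B2 = X; n_I = 3.37 (inert).
n_T = Σnᵢ = 4.37 + X.
With p_i = (n_i/n_T)P, K = p_B1 p_B2 / (p_A1).
This yields a degree-2 equation in X; solving on (0,1), X = 0.451.

X = 0.451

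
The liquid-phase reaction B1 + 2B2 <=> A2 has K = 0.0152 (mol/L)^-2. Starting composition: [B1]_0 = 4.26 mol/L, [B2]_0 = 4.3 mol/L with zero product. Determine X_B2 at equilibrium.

X = 0.263

Let X = conversion of B2; extent ξ = 4.3X/2 mol/L.
Concentrations: [B1] = 4.26 − 2.15X; [B2] = 4.3 − 4.3X; [A2] = 2.15X.
K = [A2] / ([B1] [B2]^2).
Solving K = 0.0152 for X ∈ (0,1): X = 0.263.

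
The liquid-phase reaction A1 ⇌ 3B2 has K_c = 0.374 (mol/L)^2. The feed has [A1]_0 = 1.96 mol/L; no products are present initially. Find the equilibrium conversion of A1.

Let X = conversion of A1; extent ξ = 1.96·X mol/L.
Concentrations: [A1] = 1.96 − 1.96X; [B2] = 5.88X.
K_c = [B2]^3 / ([A1]).
Setting equal to 0.374 and solving for X on (0,1) gives X = 0.146.

X = 0.146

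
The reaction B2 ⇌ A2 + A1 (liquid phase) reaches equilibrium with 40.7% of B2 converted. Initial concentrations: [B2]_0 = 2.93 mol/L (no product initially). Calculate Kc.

Kc = 0.818 mol/L

Let X = conversion of B2.
Concentrations: [B2] = 2.93 − 2.93X; [A2] = 2.93X; [A1] = 2.93X.
At X = 0.407: [B2] = 1.74, [A2] = 1.19, [A1] = 1.19.
Kc = [A2] [A1] / ([B2]) = 0.818 mol/L.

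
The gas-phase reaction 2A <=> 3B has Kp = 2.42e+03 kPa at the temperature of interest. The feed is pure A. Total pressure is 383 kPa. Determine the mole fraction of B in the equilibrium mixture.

y_B = 0.744

Basis: 1 mol A initially; let X = conversion of A. Extent ξ = 0.5X.
At extent ξ: n_A = 1 − X; n_B = 1.5X.
Summing: n_T = 1 + 0.5X.
With p_i = (n_i/n_T)P, Kp = p_B^3 / (p_A^2).
Equating to 2.42e+03 kPa and solving on 0 < X < 1: X = 0.660.
Then n_B = 0.99, n_T = 1.33, so y_B = 0.744.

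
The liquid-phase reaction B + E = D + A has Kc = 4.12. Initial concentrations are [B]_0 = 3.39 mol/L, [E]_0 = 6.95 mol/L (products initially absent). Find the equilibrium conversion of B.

Let X = conversion of B; extent ξ = 3.39·X mol/L.
Concentrations: [B] = 3.39 − 3.39X; [E] = 6.95 − 3.39X; [D] = 3.39X; [A] = 3.39X.
Kc = [D] [A] / ([B] [E]).
Equating to 4.12: the physical root is X = 0.853.

X = 0.853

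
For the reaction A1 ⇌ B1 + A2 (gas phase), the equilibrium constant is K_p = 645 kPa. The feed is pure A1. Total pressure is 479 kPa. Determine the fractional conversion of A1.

Take 1 mol A1 as basis and let X be its fractional conversion, so ξ = X.
At extent ξ: n_A1 = 1 − X; n_B1 = X; n_A2 = X.
Summing: n_T = 1 + X.
With p_i = (n_i/n_T)P, K_p = p_B1 p_A2 / (p_A1).
Equating to 645 kPa and solving on 0 < X < 1: X = 0.758.

X = 0.758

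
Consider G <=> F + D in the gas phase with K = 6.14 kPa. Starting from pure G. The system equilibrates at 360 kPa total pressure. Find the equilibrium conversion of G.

X = 0.129

Let X = conversion of G (basis 1 mol G); extent of reaction ξ = X.
At extent ξ: n_G = 1 − X; n_F = X; n_D = X.
Total moles n_T = 1 + X.
With p_i = (n_i/n_T)P, K = p_F p_D / (p_G).
Setting this equal to 6.14 kPa and taking the physical root (0 < X < 1) gives X = 0.129.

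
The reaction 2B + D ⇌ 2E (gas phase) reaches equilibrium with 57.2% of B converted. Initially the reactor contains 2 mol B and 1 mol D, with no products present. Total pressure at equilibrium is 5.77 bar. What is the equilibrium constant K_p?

Let X = conversion of B (basis 2 mol B); extent of reaction ξ = X.
Species balance: n_B = 2 − 2X; n_D = 1 − X; n_E = 2X.
n_T = Σnᵢ = 3 − X.
At X = 0.572: n_B = 0.856, n_D = 0.428, n_E = 1.14, n_T = 2.43.
p_i = (n_i/n_T)·P. K_p = p_E^2 / (p_B^2 p_D) = 1.76 bar^-1.

K_p = 1.76 bar^-1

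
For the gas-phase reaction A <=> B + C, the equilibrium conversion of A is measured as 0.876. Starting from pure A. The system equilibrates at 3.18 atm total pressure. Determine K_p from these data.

K_p = 10.5 atm

Take 1 mol A as basis and let X be its fractional conversion, so ξ = X.
Mole table: n_A = 1 − X; n_B = X; n_C = X.
Summing: n_T = 1 + X.
At X = 0.876: n_A = 0.124, n_B = 0.876, n_C = 0.876, n_T = 1.88.
p_i = (n_i/n_T)·P. K_p = p_B p_C / (p_A) = 10.5 atm.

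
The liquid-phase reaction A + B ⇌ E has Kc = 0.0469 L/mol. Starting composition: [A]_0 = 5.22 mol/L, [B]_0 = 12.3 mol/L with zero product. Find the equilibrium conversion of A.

Let X = conversion of A; extent ξ = 5.22·X mol/L.
Concentrations: [A] = 5.22 − 5.22X; [B] = 12.3 − 5.22X; [E] = 5.22X.
Kc = [E] / ([A] [B]).
Setting equal to 0.0469 and solving for X on (0,1) gives X = 0.331.

X = 0.331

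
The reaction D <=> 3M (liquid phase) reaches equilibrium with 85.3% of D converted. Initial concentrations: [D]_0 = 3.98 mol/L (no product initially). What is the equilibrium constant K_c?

K_c = 1.81e+03 (mol/L)^2

Let X = conversion of D.
Concentrations: [D] = 3.98 − 3.98X; [M] = 11.9X.
At X = 0.853: [D] = 0.585, [M] = 10.2.
K_c = [M]^3 / ([D]) = 1.81e+03 (mol/L)^2.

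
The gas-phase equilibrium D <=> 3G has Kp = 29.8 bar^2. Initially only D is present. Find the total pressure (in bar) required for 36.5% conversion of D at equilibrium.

P = 6.57 bar

Let X = conversion of D (basis 1 mol D); extent of reaction ξ = X.
Mole table: n_D = 1 − X; n_G = 3X.
n_T = Σnᵢ = 1 + 2X.
Kp = p_G^3 / (p_D) with p_i = (n_i/n_T)·P.
At X = 0.365: the mole-fraction product g(X) = Π y_i^ν_i = 0.6908. Since Kp = g(X)·P^{2}, P = (Kp/g)^(1/2) = (29.8/0.6908)^(1/2) = 6.57 bar.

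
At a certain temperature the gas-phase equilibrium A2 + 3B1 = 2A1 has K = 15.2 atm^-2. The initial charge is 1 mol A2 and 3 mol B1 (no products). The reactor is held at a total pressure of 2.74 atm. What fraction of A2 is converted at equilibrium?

Basis: 1 mol A2 initially; let X = conversion of A2. Extent ξ = X.
Species balance: n_A2 = 1 − X; n_B1 = 3 − 3X; n_A1 = 2X.
Total moles n_T = 4 − 2X.
Mole fractions y_i = n_i/n_T; K = p_A1^2 / (p_A2 p_B1^3) with p_i = y_i·P.
Substituting and setting equal to 15.2 atm^-2 gives a polynomial in X; the root in (0,1) is X = 0.741.

X = 0.741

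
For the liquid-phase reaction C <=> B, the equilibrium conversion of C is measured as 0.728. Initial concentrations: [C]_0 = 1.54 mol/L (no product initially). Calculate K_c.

Let X = conversion of C.
Concentrations: [C] = 1.54 − 1.54X; [B] = 1.54X.
At X = 0.728: [C] = 0.419, [B] = 1.12.
K_c = [B] / ([C]) = 2.68.

K_c = 2.68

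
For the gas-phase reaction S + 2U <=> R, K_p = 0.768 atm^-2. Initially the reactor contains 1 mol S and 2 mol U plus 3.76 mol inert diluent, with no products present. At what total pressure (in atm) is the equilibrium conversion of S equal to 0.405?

P = 4.71 atm

Let X = conversion of S (basis 1 mol S); extent of reaction ξ = X.
Moles: n_S = 1 − X; n_U = 2 − 2X; n_R = X; n_I = 3.76 (inert).
Total moles n_T = 6.76 − 2X.
K_p = p_R / (p_S p_U^2) with p_i = (n_i/n_T)·P.
At X = 0.405: the mole-fraction product g(X) = Π y_i^ν_i = 17.02. Since K_p = g(X)·P^{-2}, P = (g/K_p)^(1/2) = (17.02/0.768)^(1/2) = 4.71 atm.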